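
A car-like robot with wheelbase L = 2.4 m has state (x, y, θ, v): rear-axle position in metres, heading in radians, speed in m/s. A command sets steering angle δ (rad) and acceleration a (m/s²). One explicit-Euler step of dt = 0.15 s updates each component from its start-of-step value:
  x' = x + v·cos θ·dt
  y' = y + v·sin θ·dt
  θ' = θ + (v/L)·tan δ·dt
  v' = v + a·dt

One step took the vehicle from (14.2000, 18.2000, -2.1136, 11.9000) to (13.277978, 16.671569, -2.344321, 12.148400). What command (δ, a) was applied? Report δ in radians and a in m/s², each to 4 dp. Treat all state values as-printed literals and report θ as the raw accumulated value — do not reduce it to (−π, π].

δ = -0.3008, a = 1.6560

a = (v'−v)/dt = (0.248400)/0.15 = 1.6560
Δθ = θ'−θ = -0.230721;  (v·dt/L) = 11.9000·0.15/2.4 = 0.743750
tan δ = Δθ·L/(v·dt) = -0.310213  →  δ = -0.3008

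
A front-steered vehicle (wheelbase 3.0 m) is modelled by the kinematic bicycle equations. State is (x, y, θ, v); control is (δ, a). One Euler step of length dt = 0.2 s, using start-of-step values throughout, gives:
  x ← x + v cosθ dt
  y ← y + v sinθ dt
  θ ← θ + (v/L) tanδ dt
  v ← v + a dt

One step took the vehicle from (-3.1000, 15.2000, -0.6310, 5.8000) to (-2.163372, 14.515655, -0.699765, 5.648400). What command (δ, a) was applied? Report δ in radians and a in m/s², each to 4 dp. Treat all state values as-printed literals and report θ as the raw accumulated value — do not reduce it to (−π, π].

a = (v'−v)/dt = (-0.151600)/0.2 = -0.7580
Δθ = θ'−θ = -0.068765;  (v·dt/L) = 5.8000·0.2/3.0 = 0.386667
tan δ = Δθ·L/(v·dt) = -0.177841  →  δ = -0.1760

δ = -0.1760, a = -0.7580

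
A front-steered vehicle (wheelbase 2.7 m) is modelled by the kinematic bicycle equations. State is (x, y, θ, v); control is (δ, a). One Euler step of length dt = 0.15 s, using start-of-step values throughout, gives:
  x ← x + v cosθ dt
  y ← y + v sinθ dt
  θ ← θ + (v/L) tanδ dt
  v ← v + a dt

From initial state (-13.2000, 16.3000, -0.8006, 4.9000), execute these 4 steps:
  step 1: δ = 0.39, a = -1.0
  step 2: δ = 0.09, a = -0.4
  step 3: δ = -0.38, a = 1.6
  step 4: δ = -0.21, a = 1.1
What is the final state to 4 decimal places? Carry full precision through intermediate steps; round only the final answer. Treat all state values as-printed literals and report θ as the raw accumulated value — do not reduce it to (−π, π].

(-11.0531, 14.3713, -0.8273, 5.0950)

after step 1 (δ=0.39, a=-1.0): (-12.688237, 15.772436, -0.688702, 4.750000)
after step 2 (δ=0.09, a=-0.4): (-12.138136, 15.319617, -0.664887, 4.690000)
after step 3 (δ=-0.38, a=1.6): (-11.584491, 14.885578, -0.768957, 4.930000)
after step 4 (δ=-0.21, a=1.1): (-11.053059, 14.371341, -0.827334, 5.095000)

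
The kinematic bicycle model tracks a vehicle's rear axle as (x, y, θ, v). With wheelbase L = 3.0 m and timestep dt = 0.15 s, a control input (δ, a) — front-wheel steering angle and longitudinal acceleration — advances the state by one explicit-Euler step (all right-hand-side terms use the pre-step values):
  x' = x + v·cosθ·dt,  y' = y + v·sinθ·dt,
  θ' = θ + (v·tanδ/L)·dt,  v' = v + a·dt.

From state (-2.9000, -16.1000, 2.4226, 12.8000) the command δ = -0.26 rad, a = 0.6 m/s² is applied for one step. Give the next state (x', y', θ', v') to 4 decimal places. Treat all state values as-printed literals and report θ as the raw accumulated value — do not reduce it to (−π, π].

(-4.3447, -14.8354, 2.2523, 12.8900)

x' = -2.9000 + 12.8000·cos(2.4226)·0.15 = -4.3447
y' = -16.1000 + 12.8000·sin(2.4226)·0.15 = -14.8354
θ' = 2.4226 + (12.8000/3.0)·tan(-0.26)·0.15 = 2.2523
v' = 12.8000 + 0.6000·0.15 = 12.8900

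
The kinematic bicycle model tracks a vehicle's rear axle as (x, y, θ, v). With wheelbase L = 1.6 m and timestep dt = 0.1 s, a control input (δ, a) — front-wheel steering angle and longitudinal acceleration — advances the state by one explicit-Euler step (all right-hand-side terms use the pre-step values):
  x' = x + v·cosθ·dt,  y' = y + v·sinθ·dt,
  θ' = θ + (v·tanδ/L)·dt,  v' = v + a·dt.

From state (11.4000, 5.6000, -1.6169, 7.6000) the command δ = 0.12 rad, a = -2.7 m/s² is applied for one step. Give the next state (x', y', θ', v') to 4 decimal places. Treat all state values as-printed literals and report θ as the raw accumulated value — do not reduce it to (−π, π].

x' = 11.4000 + 7.6000·cos(-1.6169)·0.1 = 11.3650
y' = 5.6000 + 7.6000·sin(-1.6169)·0.1 = 4.8408
θ' = -1.6169 + (7.6000/1.6)·tan(0.12)·0.1 = -1.5596
v' = 7.6000 − 2.7000·0.1 = 7.3300

(11.3650, 4.8408, -1.5596, 7.3300)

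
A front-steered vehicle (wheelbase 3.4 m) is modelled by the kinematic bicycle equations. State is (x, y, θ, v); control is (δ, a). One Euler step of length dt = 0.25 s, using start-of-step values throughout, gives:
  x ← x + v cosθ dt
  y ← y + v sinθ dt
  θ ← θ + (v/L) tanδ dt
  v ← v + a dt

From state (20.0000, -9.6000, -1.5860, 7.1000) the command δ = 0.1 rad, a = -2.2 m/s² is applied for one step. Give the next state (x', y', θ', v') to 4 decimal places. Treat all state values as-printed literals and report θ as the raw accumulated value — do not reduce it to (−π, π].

(19.9730, -11.3748, -1.5336, 6.5500)

x' = 20.0000 + 7.1000·cos(-1.5860)·0.25 = 19.9730
y' = -9.6000 + 7.1000·sin(-1.5860)·0.25 = -11.3748
θ' = -1.5860 + (7.1000/3.4)·tan(0.1)·0.25 = -1.5336
v' = 7.1000 − 2.2000·0.25 = 6.5500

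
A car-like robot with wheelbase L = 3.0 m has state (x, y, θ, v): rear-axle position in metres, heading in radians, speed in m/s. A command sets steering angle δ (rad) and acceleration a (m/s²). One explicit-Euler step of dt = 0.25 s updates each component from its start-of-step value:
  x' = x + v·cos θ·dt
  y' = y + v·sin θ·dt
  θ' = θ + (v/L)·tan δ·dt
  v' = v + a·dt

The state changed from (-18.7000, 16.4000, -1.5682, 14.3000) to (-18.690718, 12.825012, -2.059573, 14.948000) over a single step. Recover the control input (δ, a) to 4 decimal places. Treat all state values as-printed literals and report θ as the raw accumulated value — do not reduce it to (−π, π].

a = (v'−v)/dt = (0.648000)/0.25 = 2.5920
Δθ = θ'−θ = -0.491373;  (v·dt/L) = 14.3000·0.25/3.0 = 1.191667
tan δ = Δθ·L/(v·dt) = -0.412341  →  δ = -0.3911

δ = -0.3911, a = 2.5920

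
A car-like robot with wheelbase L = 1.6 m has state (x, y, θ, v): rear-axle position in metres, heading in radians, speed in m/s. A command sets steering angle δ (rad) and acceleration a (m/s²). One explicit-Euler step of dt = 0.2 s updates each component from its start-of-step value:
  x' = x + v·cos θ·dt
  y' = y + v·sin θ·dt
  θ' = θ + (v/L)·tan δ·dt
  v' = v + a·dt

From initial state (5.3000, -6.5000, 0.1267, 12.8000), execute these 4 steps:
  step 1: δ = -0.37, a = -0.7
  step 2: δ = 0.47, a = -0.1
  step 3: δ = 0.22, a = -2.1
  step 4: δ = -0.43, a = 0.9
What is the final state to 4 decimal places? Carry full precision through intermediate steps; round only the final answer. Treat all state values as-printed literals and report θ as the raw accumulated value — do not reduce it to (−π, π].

after step 1 (δ=-0.37, a=-0.7): (7.839480, -6.176515, -0.493881, 12.660000)
after step 2 (δ=0.47, a=-0.1): (10.068905, -7.376801, 0.309975, 12.640000)
after step 3 (δ=0.22, a=-2.1): (12.476424, -6.605673, 0.663294, 12.220000)
after step 4 (δ=-0.43, a=0.9): (14.402219, -5.100865, -0.037250, 12.400000)

(14.4022, -5.1009, -0.0372, 12.4000)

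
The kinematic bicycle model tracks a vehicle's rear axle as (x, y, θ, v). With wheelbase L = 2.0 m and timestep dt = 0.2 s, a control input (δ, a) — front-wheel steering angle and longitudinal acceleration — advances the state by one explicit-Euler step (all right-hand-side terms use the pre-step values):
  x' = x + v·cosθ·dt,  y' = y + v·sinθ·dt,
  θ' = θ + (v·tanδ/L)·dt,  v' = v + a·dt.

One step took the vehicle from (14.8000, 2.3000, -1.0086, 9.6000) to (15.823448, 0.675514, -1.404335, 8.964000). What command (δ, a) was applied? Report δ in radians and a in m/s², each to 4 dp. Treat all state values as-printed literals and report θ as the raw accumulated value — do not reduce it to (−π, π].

a = (v'−v)/dt = (-0.636000)/0.2 = -3.1800
Δθ = θ'−θ = -0.395735;  (v·dt/L) = 9.6000·0.2/2.0 = 0.960000
tan δ = Δθ·L/(v·dt) = -0.412224  →  δ = -0.3910

δ = -0.3910, a = -3.1800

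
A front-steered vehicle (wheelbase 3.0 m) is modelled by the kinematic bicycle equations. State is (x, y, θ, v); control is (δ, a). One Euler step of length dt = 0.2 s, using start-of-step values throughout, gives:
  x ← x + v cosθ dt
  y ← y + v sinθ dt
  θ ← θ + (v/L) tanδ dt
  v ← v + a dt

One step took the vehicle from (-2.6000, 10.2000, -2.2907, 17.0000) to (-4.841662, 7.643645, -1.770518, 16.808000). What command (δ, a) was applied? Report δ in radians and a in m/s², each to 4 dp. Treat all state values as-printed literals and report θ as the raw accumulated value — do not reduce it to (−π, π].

δ = 0.4303, a = -0.9600

a = (v'−v)/dt = (-0.192000)/0.2 = -0.9600
Δθ = θ'−θ = 0.520182;  (v·dt/L) = 17.0000·0.2/3.0 = 1.133333
tan δ = Δθ·L/(v·dt) = 0.458984  →  δ = 0.4303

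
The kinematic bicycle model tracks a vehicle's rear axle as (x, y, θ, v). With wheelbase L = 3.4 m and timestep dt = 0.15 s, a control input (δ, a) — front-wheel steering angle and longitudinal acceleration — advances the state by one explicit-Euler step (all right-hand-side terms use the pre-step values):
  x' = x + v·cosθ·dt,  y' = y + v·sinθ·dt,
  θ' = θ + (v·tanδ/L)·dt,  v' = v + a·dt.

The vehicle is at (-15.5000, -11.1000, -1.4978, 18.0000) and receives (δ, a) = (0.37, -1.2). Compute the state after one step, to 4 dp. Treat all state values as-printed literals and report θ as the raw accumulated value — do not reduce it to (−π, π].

(-15.3031, -13.7928, -1.1898, 17.8200)

x' = -15.5000 + 18.0000·cos(-1.4978)·0.15 = -15.3031
y' = -11.1000 + 18.0000·sin(-1.4978)·0.15 = -13.7928
θ' = -1.4978 + (18.0000/3.4)·tan(0.37)·0.15 = -1.1898
v' = 18.0000 − 1.2000·0.15 = 17.8200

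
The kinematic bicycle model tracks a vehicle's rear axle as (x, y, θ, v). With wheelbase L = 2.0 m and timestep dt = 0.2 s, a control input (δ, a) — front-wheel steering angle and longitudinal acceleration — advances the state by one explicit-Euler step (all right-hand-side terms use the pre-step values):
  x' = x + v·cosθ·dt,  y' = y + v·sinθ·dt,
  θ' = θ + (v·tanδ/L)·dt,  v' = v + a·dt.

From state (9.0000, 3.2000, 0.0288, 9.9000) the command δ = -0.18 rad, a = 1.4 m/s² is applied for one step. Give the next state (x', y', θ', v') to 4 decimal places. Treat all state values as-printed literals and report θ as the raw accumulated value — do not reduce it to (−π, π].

(10.9792, 3.2570, -0.1513, 10.1800)

x' = 9.0000 + 9.9000·cos(0.0288)·0.2 = 10.9792
y' = 3.2000 + 9.9000·sin(0.0288)·0.2 = 3.2570
θ' = 0.0288 + (9.9000/2.0)·tan(-0.18)·0.2 = -0.1513
v' = 9.9000 + 1.4000·0.2 = 10.1800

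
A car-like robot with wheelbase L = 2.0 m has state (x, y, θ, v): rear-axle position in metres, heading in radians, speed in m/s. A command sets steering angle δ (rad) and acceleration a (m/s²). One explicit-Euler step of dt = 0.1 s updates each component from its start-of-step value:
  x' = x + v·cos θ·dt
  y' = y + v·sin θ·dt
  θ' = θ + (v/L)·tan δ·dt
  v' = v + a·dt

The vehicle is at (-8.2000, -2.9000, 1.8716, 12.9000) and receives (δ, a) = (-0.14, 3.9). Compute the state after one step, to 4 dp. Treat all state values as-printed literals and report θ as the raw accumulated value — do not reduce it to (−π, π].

x' = -8.2000 + 12.9000·cos(1.8716)·0.1 = -8.5822
y' = -2.9000 + 12.9000·sin(1.8716)·0.1 = -1.6679
θ' = 1.8716 + (12.9000/2.0)·tan(-0.14)·0.1 = 1.7807
v' = 12.9000 + 3.9000·0.1 = 13.2900

(-8.5822, -1.6679, 1.7807, 13.2900)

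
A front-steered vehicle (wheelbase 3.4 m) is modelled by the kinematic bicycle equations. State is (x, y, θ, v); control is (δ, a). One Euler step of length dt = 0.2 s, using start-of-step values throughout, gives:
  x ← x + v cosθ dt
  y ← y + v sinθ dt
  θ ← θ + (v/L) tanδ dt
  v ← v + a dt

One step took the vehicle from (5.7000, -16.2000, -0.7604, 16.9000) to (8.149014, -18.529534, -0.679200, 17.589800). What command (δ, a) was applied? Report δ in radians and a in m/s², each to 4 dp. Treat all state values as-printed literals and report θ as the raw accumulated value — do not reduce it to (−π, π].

a = (v'−v)/dt = (0.689800)/0.2 = 3.4490
Δθ = θ'−θ = 0.081200;  (v·dt/L) = 16.9000·0.2/3.4 = 0.994118
tan δ = Δθ·L/(v·dt) = 0.081680  →  δ = 0.0815

δ = 0.0815, a = 3.4490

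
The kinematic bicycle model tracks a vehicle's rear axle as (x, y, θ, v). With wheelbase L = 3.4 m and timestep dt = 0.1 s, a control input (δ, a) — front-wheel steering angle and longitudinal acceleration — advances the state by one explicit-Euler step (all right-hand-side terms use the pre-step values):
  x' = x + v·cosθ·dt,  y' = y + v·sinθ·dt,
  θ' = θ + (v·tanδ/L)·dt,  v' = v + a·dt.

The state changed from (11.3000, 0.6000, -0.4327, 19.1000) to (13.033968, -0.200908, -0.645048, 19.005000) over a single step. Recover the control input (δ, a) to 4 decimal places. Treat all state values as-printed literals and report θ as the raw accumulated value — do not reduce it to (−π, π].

a = (v'−v)/dt = (-0.095000)/0.1 = -0.9500
Δθ = θ'−θ = -0.212348;  (v·dt/L) = 19.1000·0.1/3.4 = 0.561765
tan δ = Δθ·L/(v·dt) = -0.378002  →  δ = -0.3614

δ = -0.3614, a = -0.9500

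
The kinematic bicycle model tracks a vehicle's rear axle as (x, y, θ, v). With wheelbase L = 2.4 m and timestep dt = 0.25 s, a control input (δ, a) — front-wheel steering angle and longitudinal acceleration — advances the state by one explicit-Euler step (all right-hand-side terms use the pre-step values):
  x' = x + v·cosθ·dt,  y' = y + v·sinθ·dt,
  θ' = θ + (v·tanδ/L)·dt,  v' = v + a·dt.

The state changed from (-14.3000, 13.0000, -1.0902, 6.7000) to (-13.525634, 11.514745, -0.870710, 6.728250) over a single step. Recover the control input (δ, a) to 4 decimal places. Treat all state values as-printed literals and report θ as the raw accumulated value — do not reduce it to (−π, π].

a = (v'−v)/dt = (0.028250)/0.25 = 0.1130
Δθ = θ'−θ = 0.219490;  (v·dt/L) = 6.7000·0.25/2.4 = 0.697917
tan δ = Δθ·L/(v·dt) = 0.314493  →  δ = 0.3047

δ = 0.3047, a = 0.1130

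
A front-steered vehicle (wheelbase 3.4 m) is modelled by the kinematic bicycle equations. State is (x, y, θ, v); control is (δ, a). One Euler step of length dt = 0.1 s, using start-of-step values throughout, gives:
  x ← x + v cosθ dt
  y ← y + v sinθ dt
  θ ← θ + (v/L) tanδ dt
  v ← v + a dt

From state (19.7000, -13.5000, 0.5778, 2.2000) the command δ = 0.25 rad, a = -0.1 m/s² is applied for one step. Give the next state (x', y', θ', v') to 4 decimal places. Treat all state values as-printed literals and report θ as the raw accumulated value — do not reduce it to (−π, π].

x' = 19.7000 + 2.2000·cos(0.5778)·0.1 = 19.8843
y' = -13.5000 + 2.2000·sin(0.5778)·0.1 = -13.3798
θ' = 0.5778 + (2.2000/3.4)·tan(0.25)·0.1 = 0.5943
v' = 2.2000 − 0.1000·0.1 = 2.1900

(19.8843, -13.3798, 0.5943, 2.1900)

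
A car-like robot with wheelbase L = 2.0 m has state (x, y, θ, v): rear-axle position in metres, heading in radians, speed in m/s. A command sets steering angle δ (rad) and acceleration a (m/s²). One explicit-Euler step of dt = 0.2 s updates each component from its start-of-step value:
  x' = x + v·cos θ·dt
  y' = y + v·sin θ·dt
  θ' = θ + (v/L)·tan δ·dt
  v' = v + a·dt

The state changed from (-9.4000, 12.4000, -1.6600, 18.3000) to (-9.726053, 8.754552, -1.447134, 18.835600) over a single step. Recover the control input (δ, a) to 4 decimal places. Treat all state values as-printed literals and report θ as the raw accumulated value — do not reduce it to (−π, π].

a = (v'−v)/dt = (0.535600)/0.2 = 2.6780
Δθ = θ'−θ = 0.212866;  (v·dt/L) = 18.3000·0.2/2.0 = 1.830000
tan δ = Δθ·L/(v·dt) = 0.116320  →  δ = 0.1158

δ = 0.1158, a = 2.6780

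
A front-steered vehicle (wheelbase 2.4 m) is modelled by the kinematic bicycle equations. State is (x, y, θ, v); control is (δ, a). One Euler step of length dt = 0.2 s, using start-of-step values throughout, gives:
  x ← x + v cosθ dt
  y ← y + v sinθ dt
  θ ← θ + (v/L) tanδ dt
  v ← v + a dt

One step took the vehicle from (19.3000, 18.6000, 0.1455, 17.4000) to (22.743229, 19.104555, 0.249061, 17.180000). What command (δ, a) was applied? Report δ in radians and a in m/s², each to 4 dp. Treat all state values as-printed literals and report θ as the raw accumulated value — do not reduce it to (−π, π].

a = (v'−v)/dt = (-0.220000)/0.2 = -1.1000
Δθ = θ'−θ = 0.103561;  (v·dt/L) = 17.4000·0.2/2.4 = 1.450000
tan δ = Δθ·L/(v·dt) = 0.071421  →  δ = 0.0713

δ = 0.0713, a = -1.1000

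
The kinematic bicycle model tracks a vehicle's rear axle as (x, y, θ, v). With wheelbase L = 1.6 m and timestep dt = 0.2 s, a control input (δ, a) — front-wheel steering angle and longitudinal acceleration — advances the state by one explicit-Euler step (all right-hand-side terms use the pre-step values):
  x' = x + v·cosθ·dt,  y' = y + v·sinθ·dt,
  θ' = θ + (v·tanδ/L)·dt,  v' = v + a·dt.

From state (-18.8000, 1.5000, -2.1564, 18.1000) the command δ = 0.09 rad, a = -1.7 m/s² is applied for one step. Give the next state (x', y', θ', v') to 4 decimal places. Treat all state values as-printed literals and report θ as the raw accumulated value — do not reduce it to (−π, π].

(-20.8008, -1.5168, -1.9522, 17.7600)

x' = -18.8000 + 18.1000·cos(-2.1564)·0.2 = -20.8008
y' = 1.5000 + 18.1000·sin(-2.1564)·0.2 = -1.5168
θ' = -2.1564 + (18.1000/1.6)·tan(0.09)·0.2 = -1.9522
v' = 18.1000 − 1.7000·0.2 = 17.7600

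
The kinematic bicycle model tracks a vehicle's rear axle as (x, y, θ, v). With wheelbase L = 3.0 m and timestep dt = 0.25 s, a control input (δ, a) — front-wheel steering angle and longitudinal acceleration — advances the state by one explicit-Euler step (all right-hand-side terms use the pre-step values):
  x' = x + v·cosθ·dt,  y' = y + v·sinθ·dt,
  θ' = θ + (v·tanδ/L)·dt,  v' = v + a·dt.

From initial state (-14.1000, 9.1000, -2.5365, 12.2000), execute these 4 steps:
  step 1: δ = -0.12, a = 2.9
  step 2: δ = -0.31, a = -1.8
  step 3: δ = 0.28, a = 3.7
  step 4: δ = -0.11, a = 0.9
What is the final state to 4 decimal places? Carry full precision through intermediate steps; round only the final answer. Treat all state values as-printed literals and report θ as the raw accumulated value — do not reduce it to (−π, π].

after step 1 (δ=-0.12, a=2.9): (-16.608471, 7.365043, -2.659089, 12.925000)
after step 2 (δ=-0.31, a=-1.8): (-19.470828, 5.865748, -3.004108, 12.475000)
after step 3 (δ=0.28, a=3.7): (-22.560149, 5.438319, -2.705172, 13.400000)
after step 4 (δ=-0.11, a=0.9): (-25.596155, 4.022279, -2.828503, 13.625000)

(-25.5962, 4.0223, -2.8285, 13.6250)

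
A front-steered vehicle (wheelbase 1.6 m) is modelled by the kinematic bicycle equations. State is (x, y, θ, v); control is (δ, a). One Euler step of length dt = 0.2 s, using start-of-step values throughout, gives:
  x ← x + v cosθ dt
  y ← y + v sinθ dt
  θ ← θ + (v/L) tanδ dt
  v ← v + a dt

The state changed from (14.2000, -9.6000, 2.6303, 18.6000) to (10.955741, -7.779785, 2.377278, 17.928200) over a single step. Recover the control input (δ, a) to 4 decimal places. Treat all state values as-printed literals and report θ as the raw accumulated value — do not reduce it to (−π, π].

a = (v'−v)/dt = (-0.671800)/0.2 = -3.3590
Δθ = θ'−θ = -0.253022;  (v·dt/L) = 18.6000·0.2/1.6 = 2.325000
tan δ = Δθ·L/(v·dt) = -0.108827  →  δ = -0.1084

δ = -0.1084, a = -3.3590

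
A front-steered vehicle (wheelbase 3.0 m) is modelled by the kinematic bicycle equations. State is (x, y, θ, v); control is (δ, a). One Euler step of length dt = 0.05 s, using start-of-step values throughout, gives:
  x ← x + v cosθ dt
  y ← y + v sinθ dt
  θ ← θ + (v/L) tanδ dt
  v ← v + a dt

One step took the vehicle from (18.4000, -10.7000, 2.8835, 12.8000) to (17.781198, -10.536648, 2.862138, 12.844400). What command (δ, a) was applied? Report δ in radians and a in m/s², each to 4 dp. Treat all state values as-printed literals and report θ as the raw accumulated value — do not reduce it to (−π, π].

a = (v'−v)/dt = (0.044400)/0.05 = 0.8880
Δθ = θ'−θ = -0.021362;  (v·dt/L) = 12.8000·0.05/3.0 = 0.213333
tan δ = Δθ·L/(v·dt) = -0.100134  →  δ = -0.0998

δ = -0.0998, a = 0.8880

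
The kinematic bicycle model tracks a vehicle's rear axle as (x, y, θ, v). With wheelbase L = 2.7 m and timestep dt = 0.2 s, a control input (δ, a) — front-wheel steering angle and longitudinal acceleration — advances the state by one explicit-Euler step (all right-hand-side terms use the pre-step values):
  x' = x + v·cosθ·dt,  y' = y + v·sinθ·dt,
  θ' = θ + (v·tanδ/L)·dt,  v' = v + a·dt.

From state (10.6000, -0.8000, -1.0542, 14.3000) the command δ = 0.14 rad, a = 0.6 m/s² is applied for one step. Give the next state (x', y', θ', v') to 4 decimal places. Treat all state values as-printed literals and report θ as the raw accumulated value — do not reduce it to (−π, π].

(12.0126, -3.2868, -0.9049, 14.4200)

x' = 10.6000 + 14.3000·cos(-1.0542)·0.2 = 12.0126
y' = -0.8000 + 14.3000·sin(-1.0542)·0.2 = -3.2868
θ' = -1.0542 + (14.3000/2.7)·tan(0.14)·0.2 = -0.9049
v' = 14.3000 + 0.6000·0.2 = 14.4200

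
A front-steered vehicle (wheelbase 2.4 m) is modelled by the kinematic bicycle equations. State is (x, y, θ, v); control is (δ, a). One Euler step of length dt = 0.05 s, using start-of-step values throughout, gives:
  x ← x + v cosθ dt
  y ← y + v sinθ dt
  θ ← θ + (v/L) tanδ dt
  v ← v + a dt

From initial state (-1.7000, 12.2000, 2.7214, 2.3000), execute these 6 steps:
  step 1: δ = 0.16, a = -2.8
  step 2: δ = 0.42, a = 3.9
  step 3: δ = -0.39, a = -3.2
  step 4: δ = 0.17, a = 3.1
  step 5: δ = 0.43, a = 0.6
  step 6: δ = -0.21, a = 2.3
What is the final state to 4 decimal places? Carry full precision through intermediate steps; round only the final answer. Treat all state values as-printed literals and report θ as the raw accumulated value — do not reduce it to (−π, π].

after step 1 (δ=0.16, a=-2.8): (-1.804996, 12.246913, 2.729133, 2.160000)
after step 2 (δ=0.42, a=3.9): (-1.903939, 12.290206, 2.749229, 2.355000)
after step 3 (δ=-0.39, a=-3.2): (-2.012741, 12.335231, 2.729061, 2.195000)
after step 4 (δ=0.17, a=3.1): (-2.113284, 12.379233, 2.736911, 2.350000)
after step 5 (δ=0.43, a=0.6): (-2.221293, 12.425495, 2.759364, 2.380000)
after step 6 (δ=-0.21, a=2.3): (-2.331706, 12.469881, 2.748796, 2.495000)

(-2.3317, 12.4699, 2.7488, 2.4950)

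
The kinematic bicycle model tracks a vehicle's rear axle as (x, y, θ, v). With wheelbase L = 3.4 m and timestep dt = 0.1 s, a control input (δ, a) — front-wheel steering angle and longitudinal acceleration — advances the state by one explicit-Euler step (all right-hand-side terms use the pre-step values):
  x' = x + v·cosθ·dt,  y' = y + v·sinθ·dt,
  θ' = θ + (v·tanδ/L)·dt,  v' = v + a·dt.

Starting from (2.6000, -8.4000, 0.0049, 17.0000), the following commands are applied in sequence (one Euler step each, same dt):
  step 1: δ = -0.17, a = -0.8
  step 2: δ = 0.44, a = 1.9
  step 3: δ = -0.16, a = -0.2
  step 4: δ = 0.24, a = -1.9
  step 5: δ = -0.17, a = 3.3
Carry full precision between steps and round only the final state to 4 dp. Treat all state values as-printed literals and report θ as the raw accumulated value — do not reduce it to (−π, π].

after step 1 (δ=-0.17, a=-0.8): (4.299980, -8.391670, -0.080928, 16.920000)
after step 2 (δ=0.44, a=1.9): (5.986442, -8.528451, 0.153354, 17.110000)
after step 3 (δ=-0.16, a=-0.2): (7.677362, -8.267090, 0.072142, 17.090000)
after step 4 (δ=0.24, a=-1.9): (9.381917, -8.143906, 0.195148, 16.900000)
after step 5 (δ=-0.17, a=3.3): (11.039839, -7.816194, 0.109825, 17.230000)

(11.0398, -7.8162, 0.1098, 17.2300)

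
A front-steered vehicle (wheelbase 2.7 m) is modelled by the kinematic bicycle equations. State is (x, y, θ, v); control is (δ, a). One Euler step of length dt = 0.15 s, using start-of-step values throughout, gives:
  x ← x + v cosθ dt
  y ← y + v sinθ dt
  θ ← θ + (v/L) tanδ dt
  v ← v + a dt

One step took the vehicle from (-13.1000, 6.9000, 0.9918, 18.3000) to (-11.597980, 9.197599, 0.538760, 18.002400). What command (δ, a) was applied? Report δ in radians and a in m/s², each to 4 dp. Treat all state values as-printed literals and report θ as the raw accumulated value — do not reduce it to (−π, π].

a = (v'−v)/dt = (-0.297600)/0.15 = -1.9840
Δθ = θ'−θ = -0.453040;  (v·dt/L) = 18.3000·0.15/2.7 = 1.016667
tan δ = Δθ·L/(v·dt) = -0.445613  →  δ = -0.4192

δ = -0.4192, a = -1.9840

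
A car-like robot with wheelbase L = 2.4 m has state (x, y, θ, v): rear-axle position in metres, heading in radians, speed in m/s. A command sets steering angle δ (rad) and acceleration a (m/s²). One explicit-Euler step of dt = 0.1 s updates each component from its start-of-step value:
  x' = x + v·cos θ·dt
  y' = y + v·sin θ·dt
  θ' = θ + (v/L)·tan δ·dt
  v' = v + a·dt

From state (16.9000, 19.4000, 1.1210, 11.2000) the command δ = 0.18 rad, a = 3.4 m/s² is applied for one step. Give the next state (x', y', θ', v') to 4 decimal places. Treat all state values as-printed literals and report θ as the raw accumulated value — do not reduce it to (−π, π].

(17.3870, 20.4086, 1.2059, 11.5400)

x' = 16.9000 + 11.2000·cos(1.1210)·0.1 = 17.3870
y' = 19.4000 + 11.2000·sin(1.1210)·0.1 = 20.4086
θ' = 1.1210 + (11.2000/2.4)·tan(0.18)·0.1 = 1.2059
v' = 11.2000 + 3.4000·0.1 = 11.5400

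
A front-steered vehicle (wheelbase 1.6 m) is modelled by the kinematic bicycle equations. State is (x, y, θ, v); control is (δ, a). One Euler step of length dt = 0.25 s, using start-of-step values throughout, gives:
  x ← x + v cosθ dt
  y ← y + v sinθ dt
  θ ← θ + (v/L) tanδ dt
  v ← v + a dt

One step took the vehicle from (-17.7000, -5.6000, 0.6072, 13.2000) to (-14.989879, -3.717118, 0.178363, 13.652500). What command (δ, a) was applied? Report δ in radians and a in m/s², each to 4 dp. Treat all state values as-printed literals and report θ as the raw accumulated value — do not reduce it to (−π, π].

a = (v'−v)/dt = (0.452500)/0.25 = 1.8100
Δθ = θ'−θ = -0.428837;  (v·dt/L) = 13.2000·0.25/1.6 = 2.062500
tan δ = Δθ·L/(v·dt) = -0.207921  →  δ = -0.2050

δ = -0.2050, a = 1.8100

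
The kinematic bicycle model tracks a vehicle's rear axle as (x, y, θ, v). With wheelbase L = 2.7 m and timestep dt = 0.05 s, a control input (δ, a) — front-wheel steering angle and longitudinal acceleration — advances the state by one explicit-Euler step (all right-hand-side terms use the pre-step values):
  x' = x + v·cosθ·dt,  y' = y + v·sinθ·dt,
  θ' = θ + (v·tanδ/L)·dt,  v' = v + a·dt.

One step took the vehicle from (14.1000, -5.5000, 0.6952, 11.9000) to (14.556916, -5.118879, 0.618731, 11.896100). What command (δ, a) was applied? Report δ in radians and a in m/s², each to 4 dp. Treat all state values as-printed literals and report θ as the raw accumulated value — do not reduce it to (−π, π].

a = (v'−v)/dt = (-0.003900)/0.05 = -0.0780
Δθ = θ'−θ = -0.076469;  (v·dt/L) = 11.9000·0.05/2.7 = 0.220370
tan δ = Δθ·L/(v·dt) = -0.347002  →  δ = -0.3340

δ = -0.3340, a = -0.0780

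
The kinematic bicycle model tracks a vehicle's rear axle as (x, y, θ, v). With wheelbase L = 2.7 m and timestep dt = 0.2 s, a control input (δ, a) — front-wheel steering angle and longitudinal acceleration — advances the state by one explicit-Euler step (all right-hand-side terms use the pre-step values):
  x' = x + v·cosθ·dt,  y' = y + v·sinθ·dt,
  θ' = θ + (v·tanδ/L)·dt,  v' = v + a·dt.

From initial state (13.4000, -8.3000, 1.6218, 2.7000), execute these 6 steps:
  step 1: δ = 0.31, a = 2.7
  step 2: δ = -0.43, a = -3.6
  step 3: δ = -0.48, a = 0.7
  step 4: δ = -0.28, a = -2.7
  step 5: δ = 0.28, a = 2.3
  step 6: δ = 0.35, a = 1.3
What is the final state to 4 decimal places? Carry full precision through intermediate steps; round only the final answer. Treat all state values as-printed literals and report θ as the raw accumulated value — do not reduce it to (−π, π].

after step 1 (δ=0.31, a=2.7): (13.372470, -7.760702, 1.685866, 3.240000)
after step 2 (δ=-0.43, a=-3.6): (13.298070, -7.116988, 1.575796, 2.520000)
after step 3 (δ=-0.48, a=0.7): (13.295550, -6.612994, 1.478616, 2.660000)
after step 4 (δ=-0.28, a=-2.7): (13.344520, -6.083253, 1.421957, 2.120000)
after step 5 (δ=0.28, a=2.3): (13.407395, -5.663940, 1.467114, 2.580000)
after step 6 (δ=0.35, a=1.3): (13.460800, -5.150711, 1.536875, 2.840000)

(13.4608, -5.1507, 1.5369, 2.8400)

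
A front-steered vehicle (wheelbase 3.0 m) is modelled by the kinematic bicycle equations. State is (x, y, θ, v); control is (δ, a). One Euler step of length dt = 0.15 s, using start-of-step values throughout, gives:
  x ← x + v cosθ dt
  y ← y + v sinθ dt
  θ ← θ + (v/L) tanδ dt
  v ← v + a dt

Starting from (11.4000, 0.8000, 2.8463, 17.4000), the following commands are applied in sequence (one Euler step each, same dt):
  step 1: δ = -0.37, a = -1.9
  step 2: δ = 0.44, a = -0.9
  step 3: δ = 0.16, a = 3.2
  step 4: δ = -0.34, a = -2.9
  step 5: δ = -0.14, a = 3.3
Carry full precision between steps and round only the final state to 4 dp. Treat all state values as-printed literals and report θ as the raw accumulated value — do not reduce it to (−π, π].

(-0.6055, 4.8992, 2.6200, 17.5200)

after step 1 (δ=-0.37, a=-1.9): (8.902969, 1.559562, 2.508859, 17.115000)
after step 2 (δ=0.44, a=-0.9): (6.832702, 3.077709, 2.911729, 16.980000)
after step 3 (δ=0.16, a=3.2): (4.352695, 3.658028, 3.048741, 17.460000)
after step 4 (δ=-0.34, a=-2.9): (1.744976, 3.900858, 2.739928, 17.025000)
after step 5 (δ=-0.14, a=3.3): (-0.605525, 4.899249, 2.619969, 17.520000)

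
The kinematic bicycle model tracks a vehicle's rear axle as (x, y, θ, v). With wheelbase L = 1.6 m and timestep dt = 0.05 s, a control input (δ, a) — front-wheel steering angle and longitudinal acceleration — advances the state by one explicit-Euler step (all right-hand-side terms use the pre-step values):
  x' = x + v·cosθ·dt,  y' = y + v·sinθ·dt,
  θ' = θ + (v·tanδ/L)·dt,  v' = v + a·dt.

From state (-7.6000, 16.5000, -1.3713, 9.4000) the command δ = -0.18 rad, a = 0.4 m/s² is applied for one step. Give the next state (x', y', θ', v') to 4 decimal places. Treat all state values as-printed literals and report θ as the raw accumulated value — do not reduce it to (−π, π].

x' = -7.6000 + 9.4000·cos(-1.3713)·0.05 = -7.5069
y' = 16.5000 + 9.4000·sin(-1.3713)·0.05 = 16.0393
θ' = -1.3713 + (9.4000/1.6)·tan(-0.18)·0.05 = -1.4248
v' = 9.4000 + 0.4000·0.05 = 9.4200

(-7.5069, 16.0393, -1.4248, 9.4200)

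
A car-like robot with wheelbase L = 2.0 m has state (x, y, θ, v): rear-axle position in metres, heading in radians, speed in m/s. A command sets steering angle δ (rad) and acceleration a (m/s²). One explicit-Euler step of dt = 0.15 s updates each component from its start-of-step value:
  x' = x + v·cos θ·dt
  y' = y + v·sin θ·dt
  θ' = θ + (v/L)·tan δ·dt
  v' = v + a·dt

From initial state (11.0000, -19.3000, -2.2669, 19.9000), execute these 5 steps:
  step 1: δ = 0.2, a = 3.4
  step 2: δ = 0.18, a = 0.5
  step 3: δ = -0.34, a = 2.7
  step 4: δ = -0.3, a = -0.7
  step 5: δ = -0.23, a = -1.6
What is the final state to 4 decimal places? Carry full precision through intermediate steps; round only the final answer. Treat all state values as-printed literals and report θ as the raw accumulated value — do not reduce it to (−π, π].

(2.8049, -31.2419, -3.0789, 20.5450)

after step 1 (δ=0.2, a=3.4): (9.085920, -21.590529, -1.964355, 20.410000)
after step 2 (δ=0.18, a=0.5): (7.911903, -24.417978, -1.685805, 20.485000)
after step 3 (δ=-0.34, a=2.7): (7.559288, -27.470429, -2.229278, 20.890000)
after step 4 (δ=-0.3, a=-0.7): (5.641847, -29.948784, -2.713930, 20.785000)
after step 5 (δ=-0.23, a=-1.6): (2.804888, -31.241854, -3.078931, 20.545000)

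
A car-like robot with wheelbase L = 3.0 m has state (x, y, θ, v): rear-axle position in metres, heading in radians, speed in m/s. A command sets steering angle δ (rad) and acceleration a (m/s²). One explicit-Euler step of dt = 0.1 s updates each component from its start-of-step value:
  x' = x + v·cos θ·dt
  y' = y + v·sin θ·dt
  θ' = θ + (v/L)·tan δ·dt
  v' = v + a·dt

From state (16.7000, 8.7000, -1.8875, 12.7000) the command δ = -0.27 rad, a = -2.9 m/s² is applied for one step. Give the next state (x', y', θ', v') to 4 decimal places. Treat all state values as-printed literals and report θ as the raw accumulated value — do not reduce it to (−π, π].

(16.3045, 7.4932, -2.0047, 12.4100)

x' = 16.7000 + 12.7000·cos(-1.8875)·0.1 = 16.3045
y' = 8.7000 + 12.7000·sin(-1.8875)·0.1 = 7.4932
θ' = -1.8875 + (12.7000/3.0)·tan(-0.27)·0.1 = -2.0047
v' = 12.7000 − 2.9000·0.1 = 12.4100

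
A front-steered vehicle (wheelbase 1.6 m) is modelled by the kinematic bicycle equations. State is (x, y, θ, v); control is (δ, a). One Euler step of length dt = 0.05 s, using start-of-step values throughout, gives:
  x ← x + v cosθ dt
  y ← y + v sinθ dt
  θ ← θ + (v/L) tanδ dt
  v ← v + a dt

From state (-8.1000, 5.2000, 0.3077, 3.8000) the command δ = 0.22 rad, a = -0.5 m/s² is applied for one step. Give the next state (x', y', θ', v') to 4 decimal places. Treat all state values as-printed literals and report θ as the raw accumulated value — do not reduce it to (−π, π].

x' = -8.1000 + 3.8000·cos(0.3077)·0.05 = -7.9189
y' = 5.2000 + 3.8000·sin(0.3077)·0.05 = 5.2575
θ' = 0.3077 + (3.8000/1.6)·tan(0.22)·0.05 = 0.3343
v' = 3.8000 − 0.5000·0.05 = 3.7750

(-7.9189, 5.2575, 0.3343, 3.7750)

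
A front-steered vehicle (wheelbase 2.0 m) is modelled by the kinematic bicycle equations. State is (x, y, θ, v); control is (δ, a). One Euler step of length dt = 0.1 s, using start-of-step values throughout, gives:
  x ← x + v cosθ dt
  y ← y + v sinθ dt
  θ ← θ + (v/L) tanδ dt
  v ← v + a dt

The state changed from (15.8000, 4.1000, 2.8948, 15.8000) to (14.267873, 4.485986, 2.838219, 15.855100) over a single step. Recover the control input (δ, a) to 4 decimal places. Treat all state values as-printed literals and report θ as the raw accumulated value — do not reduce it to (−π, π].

δ = -0.0715, a = 0.5510

a = (v'−v)/dt = (0.055100)/0.1 = 0.5510
Δθ = θ'−θ = -0.056581;  (v·dt/L) = 15.8000·0.1/2.0 = 0.790000
tan δ = Δθ·L/(v·dt) = -0.071622  →  δ = -0.0715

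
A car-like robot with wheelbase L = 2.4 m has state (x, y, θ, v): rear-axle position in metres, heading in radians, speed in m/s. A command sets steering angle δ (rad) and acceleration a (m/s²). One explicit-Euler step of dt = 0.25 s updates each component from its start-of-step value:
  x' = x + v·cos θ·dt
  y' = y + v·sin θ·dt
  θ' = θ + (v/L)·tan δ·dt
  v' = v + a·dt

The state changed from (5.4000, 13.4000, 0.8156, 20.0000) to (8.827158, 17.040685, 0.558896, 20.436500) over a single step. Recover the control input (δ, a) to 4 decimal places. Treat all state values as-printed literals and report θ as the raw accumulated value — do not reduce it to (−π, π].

a = (v'−v)/dt = (0.436500)/0.25 = 1.7460
Δθ = θ'−θ = -0.256704;  (v·dt/L) = 20.0000·0.25/2.4 = 2.083333
tan δ = Δθ·L/(v·dt) = -0.123218  →  δ = -0.1226

δ = -0.1226, a = 1.7460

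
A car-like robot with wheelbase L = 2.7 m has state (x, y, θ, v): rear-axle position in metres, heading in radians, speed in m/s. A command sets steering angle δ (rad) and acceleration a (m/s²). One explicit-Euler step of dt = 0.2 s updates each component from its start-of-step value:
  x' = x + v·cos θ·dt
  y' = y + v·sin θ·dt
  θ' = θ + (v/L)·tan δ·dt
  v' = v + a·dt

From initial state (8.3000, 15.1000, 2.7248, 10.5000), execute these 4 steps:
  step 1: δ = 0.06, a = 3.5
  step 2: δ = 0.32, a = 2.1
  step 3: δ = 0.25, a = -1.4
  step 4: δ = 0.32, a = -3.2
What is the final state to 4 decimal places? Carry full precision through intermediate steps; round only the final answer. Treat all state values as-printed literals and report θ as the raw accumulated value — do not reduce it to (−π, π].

(-0.2725, 16.6991, 3.5446, 10.7000)

after step 1 (δ=0.06, a=3.5): (6.379777, 15.950143, 2.771523, 11.200000)
after step 2 (δ=0.32, a=2.1): (4.291420, 16.760307, 3.046453, 11.620000)
after step 3 (δ=0.25, a=-1.4): (1.977930, 16.981078, 3.266236, 11.340000)
after step 4 (δ=0.32, a=-3.2): (-0.272475, 16.699117, 3.544604, 10.700000)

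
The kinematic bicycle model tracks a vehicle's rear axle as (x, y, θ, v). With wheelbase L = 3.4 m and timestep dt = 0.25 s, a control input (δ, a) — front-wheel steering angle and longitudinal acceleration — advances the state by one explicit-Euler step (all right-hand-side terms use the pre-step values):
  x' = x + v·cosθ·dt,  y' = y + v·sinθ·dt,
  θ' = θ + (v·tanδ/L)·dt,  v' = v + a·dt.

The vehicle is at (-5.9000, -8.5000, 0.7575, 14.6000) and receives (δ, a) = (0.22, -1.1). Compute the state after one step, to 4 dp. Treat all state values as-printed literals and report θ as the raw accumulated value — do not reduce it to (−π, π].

(-3.2481, -5.9921, 0.9976, 14.3250)

x' = -5.9000 + 14.6000·cos(0.7575)·0.25 = -3.2481
y' = -8.5000 + 14.6000·sin(0.7575)·0.25 = -5.9921
θ' = 0.7575 + (14.6000/3.4)·tan(0.22)·0.25 = 0.9976
v' = 14.6000 − 1.1000·0.25 = 14.3250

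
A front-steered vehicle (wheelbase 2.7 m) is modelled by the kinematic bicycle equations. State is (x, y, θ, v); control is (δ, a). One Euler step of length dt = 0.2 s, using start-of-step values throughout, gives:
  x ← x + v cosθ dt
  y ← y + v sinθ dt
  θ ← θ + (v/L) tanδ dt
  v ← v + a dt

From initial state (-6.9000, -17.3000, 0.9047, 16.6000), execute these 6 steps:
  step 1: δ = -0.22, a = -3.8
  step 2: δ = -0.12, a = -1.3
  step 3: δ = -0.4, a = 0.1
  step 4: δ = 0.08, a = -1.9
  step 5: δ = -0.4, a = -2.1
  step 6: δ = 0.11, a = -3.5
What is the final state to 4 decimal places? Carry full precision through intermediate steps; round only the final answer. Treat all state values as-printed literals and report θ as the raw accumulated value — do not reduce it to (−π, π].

after step 1 (δ=-0.22, a=-3.8): (-4.848501, -14.689684, 0.629731, 15.840000)
after step 2 (δ=-0.12, a=-1.3): (-2.288167, -12.823962, 0.488251, 15.580000)
after step 3 (δ=-0.4, a=0.1): (0.463742, -11.362302, 0.000316, 15.600000)
after step 4 (δ=0.08, a=-1.9): (3.583742, -11.361315, 0.092959, 15.220000)
after step 5 (δ=-0.4, a=-2.1): (6.614599, -11.078756, -0.383702, 14.800000)
after step 6 (δ=0.11, a=-3.5): (9.359364, -12.186848, -0.262620, 14.100000)

(9.3594, -12.1868, -0.2626, 14.1000)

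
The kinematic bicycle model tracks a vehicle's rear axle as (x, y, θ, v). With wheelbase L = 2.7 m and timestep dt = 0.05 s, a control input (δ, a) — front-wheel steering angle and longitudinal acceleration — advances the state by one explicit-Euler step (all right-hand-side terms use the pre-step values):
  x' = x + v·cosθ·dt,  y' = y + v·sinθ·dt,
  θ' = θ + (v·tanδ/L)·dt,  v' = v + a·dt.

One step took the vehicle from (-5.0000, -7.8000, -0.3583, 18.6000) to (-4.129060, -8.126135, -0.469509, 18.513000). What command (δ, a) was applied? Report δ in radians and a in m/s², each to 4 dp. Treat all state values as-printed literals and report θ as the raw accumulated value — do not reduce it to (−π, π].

a = (v'−v)/dt = (-0.087000)/0.05 = -1.7400
Δθ = θ'−θ = -0.111209;  (v·dt/L) = 18.6000·0.05/2.7 = 0.344444
tan δ = Δθ·L/(v·dt) = -0.322865  →  δ = -0.3123

δ = -0.3123, a = -1.7400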